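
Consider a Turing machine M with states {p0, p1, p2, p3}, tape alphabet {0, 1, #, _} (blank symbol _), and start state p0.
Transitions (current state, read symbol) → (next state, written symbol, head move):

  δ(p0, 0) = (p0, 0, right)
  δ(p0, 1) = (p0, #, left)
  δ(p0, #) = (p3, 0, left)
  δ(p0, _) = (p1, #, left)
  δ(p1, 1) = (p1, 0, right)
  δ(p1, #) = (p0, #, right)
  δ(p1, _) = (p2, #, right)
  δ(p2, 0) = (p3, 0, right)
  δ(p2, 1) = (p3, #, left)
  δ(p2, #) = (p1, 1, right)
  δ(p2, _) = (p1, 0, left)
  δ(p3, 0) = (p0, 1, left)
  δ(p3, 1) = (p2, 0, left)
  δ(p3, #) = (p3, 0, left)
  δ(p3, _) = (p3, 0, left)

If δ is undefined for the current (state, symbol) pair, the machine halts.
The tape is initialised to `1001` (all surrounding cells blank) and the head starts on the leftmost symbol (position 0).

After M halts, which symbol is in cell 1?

1

p0 | __[1]001   read 1 → write #, move left, go to p0
p0 | _[_]#001   read _ → write #, move left, go to p1
p1 | [_]##001   read _ → write #, move right, go to p2
p2 | #[#]#001   read # → write 1, move right, go to p1
p1 | #1[#]001   read # → write #, move right, go to p0
p0 | #1#[0]01   read 0 → write 0, move right, go to p0
p0 | #1#0[0]1   read 0 → write 0, move right, go to p0
p0 | #1#00[1]   read 1 → write #, move left, go to p0
p0 | #1#0[0]#   read 0 → write 0, move right, go to p0
p0 | #1#00[#]   read # → write 0, move left, go to p3
p3 | #1#0[0]0   read 0 → write 1, move left, go to p0
p0 | #1#[0]10   read 0 → write 0, move right, go to p0
p0 | #1#0[1]0   read 1 → write #, move left, go to p0
p0 | #1#[0]#0   read 0 → write 0, move right, go to p0
p0 | #1#0[#]0   read # → write 0, move left, go to p3
p3 | #1#[0]00   read 0 → write 1, move left, go to p0
p0 | #1[#]100   read # → write 0, move left, go to p3
p3 | #[1]0100   read 1 → write 0, move left, go to p2
p2 | [#]00100   read # → write 1, move right, go to p1
p1 | 1[0]0100
Cell 1 holds 1 when M halts.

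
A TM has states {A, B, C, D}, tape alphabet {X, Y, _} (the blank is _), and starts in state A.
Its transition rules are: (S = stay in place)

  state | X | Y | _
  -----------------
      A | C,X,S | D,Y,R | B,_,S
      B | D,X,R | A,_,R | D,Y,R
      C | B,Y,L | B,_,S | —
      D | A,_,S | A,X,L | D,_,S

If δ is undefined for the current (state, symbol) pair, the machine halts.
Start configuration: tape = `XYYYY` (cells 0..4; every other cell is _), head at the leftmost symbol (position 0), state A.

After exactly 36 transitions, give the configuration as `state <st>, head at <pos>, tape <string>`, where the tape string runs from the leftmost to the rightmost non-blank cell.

A | _[X]YYYY_   read X → write X, move S, go to C
C | _[X]YYYY_   read X → write Y, move L, go to B
B | [_]YYYYY_   read _ → write Y, move R, go to D
D | Y[Y]YYYY_   read Y → write X, move L, go to A
A | [Y]XYYYY_   read Y → write Y, move R, go to D
D | Y[X]YYYY_   read X → write _, move S, go to A
A | Y[_]YYYY_   read _ → write _, move S, go to B
B | Y[_]YYYY_   read _ → write Y, move R, go to D
D | YY[Y]YYY_   read Y → write X, move L, go to A
A | Y[Y]XYYY_   read Y → write Y, move R, go to D
D | YY[X]YYY_   read X → write _, move S, go to A
A | YY[_]YYY_   read _ → write _, move S, go to B
B | YY[_]YYY_   read _ → write Y, move R, go to D
D | YYY[Y]YY_   read Y → write X, move L, go to A
A | YY[Y]XYY_   read Y → write Y, move R, go to D
D | YYY[X]YY_   read X → write _, move S, go to A
A | YYY[_]YY_   read _ → write _, move S, go to B
B | YYY[_]YY_   read _ → write Y, move R, go to D
D | YYYY[Y]Y_   read Y → write X, move L, go to A
A | YYY[Y]XY_   read Y → write Y, move R, go to D
D | YYYY[X]Y_   read X → write _, move S, go to A
A | YYYY[_]Y_   read _ → write _, move S, go to B
B | YYYY[_]Y_   read _ → write Y, move R, go to D
D | YYYYY[Y]_   read Y → write X, move L, go to A
A | YYYY[Y]X_   read Y → write Y, move R, go to D
D | YYYYY[X]_   read X → write _, move S, go to A
A | YYYYY[_]_   read _ → write _, move S, go to B
B | YYYYY[_]_   read _ → write Y, move R, go to D
D | YYYYYY[_]   read _ → write _, move S, go to D
D | YYYYYY[_]   read _ → write _, move S, go to D
D | YYYYYY[_]   read _ → write _, move S, go to D
D | YYYYYY[_]   read _ → write _, move S, go to D
D | YYYYYY[_]   read _ → write _, move S, go to D
D | YYYYYY[_]   read _ → write _, move S, go to D
D | YYYYYY[_]   read _ → write _, move S, go to D
D | YYYYYY[_]   read _ → write _, move S, go to D
D | YYYYYY[_]
After 36 steps: state D, head at 5, tape YYYYYY.

state D, head at 5, tape YYYYYY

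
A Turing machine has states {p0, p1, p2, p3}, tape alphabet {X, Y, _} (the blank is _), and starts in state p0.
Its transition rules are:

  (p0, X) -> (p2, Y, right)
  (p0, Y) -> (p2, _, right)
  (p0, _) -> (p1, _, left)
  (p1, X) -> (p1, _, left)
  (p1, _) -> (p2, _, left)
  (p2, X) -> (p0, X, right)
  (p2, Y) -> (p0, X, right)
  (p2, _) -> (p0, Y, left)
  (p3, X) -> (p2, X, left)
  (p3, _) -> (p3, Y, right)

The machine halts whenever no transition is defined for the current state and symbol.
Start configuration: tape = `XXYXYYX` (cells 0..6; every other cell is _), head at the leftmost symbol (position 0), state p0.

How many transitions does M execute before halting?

p0 | [X]XYXYYX__   read X → write Y, move right, go to p2
p2 | Y[X]YXYYX__   read X → write X, move right, go to p0
p0 | YX[Y]XYYX__   read Y → write _, move right, go to p2
p2 | YX_[X]YYX__   read X → write X, move right, go to p0
p0 | YX_X[Y]YX__   read Y → write _, move right, go to p2
p2 | YX_X_[Y]X__   read Y → write X, move right, go to p0
p0 | YX_X_X[X]__   read X → write Y, move right, go to p2
p2 | YX_X_XY[_]_   read _ → write Y, move left, go to p0
p0 | YX_X_X[Y]Y_   read Y → write _, move right, go to p2
p2 | YX_X_X_[Y]_   read Y → write X, move right, go to p0
p0 | YX_X_X_X[_]   read _ → write _, move left, go to p1
p1 | YX_X_X_[X]_   read X → write _, move left, go to p1
p1 | YX_X_X[_]__   read _ → write _, move left, go to p2
p2 | YX_X_[X]___   read X → write X, move right, go to p0
p0 | YX_X_X[_]__   read _ → write _, move left, go to p1
p1 | YX_X_[X]___   read X → write _, move left, go to p1
p1 | YX_X[_]____   read _ → write _, move left, go to p2
p2 | YX_[X]_____   read X → write X, move right, go to p0
p0 | YX_X[_]____   read _ → write _, move left, go to p1
p1 | YX_[X]_____   read X → write _, move left, go to p1
p1 | YX[_]______   read _ → write _, move left, go to p2
p2 | Y[X]_______   read X → write X, move right, go to p0
p0 | YX[_]______   read _ → write _, move left, go to p1
p1 | Y[X]_______   read X → write _, move left, go to p1
p1 | [Y]________
M halts after 24 transitions.

24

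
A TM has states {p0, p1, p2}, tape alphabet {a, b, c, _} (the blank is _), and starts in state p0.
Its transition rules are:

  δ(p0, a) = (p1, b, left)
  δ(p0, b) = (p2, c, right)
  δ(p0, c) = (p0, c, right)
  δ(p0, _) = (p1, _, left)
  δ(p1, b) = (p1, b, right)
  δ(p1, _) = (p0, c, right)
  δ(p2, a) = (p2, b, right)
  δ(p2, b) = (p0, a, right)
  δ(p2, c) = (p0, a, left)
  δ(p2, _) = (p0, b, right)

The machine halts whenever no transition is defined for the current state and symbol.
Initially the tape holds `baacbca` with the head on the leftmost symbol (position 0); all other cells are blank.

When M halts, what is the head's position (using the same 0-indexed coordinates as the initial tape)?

state=p0 head=0 tape=[b]aacbca   (p0,b)→(p2,c,right)
state=p2 head=1 tape=c[a]acbca   (p2,a)→(p2,b,right)
state=p2 head=2 tape=cb[a]cbca   (p2,a)→(p2,b,right)
state=p2 head=3 tape=cbb[c]bca   (p2,c)→(p0,a,left)
state=p0 head=2 tape=cb[b]abca   (p0,b)→(p2,c,right)
state=p2 head=3 tape=cbc[a]bca   (p2,a)→(p2,b,right)
state=p2 head=4 tape=cbcb[b]ca   (p2,b)→(p0,a,right)
state=p0 head=5 tape=cbcba[c]a   (p0,c)→(p0,c,right)
state=p0 head=6 tape=cbcbac[a]   (p0,a)→(p1,b,left)
state=p1 head=5 tape=cbcba[c]b
At halt the head is at cell 5.

5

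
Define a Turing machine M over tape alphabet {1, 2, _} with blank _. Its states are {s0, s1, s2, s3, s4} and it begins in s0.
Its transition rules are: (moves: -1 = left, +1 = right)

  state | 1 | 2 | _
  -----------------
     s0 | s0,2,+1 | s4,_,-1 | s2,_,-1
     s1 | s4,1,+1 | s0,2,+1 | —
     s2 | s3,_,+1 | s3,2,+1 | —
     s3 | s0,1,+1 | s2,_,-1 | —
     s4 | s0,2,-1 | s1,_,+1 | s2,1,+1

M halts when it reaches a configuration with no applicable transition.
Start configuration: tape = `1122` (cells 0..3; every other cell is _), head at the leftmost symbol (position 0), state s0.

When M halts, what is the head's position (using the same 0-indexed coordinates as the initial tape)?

2

s0 | [1]122   read 1 → write 2, move +1, go to s0
s0 | 2[1]22   read 1 → write 2, move +1, go to s0
s0 | 22[2]2   read 2 → write _, move -1, go to s4
s4 | 2[2]_2   read 2 → write _, move +1, go to s1
s1 | 2_[_]2
At halt the head is at cell 2.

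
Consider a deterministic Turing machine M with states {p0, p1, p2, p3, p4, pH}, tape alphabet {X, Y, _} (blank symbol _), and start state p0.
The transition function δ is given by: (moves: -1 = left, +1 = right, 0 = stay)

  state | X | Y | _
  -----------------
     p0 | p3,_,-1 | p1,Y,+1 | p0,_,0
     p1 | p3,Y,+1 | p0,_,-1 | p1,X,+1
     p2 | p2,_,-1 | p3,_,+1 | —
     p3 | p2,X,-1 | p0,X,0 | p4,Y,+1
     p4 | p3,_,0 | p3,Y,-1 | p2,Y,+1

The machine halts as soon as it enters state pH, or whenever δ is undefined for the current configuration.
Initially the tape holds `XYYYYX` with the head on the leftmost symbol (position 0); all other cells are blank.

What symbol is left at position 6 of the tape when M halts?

Y

state=p0 head=0 tape=_[X]YYYYX__   (p0,X)→(p3,_,-1)
state=p3 head=-1 tape=[_]_YYYYX__   (p3,_)→(p4,Y,+1)
state=p4 head=0 tape=Y[_]YYYYX__   (p4,_)→(p2,Y,+1)
state=p2 head=1 tape=YY[Y]YYYX__   (p2,Y)→(p3,_,+1)
state=p3 head=2 tape=YY_[Y]YYX__   (p3,Y)→(p0,X,0)
state=p0 head=2 tape=YY_[X]YYX__   (p0,X)→(p3,_,-1)
state=p3 head=1 tape=YY[_]_YYX__   (p3,_)→(p4,Y,+1)
state=p4 head=2 tape=YYY[_]YYX__   (p4,_)→(p2,Y,+1)
state=p2 head=3 tape=YYYY[Y]YX__   (p2,Y)→(p3,_,+1)
state=p3 head=4 tape=YYYY_[Y]X__   (p3,Y)→(p0,X,0)
state=p0 head=4 tape=YYYY_[X]X__   (p0,X)→(p3,_,-1)
state=p3 head=3 tape=YYYY[_]_X__   (p3,_)→(p4,Y,+1)
state=p4 head=4 tape=YYYYY[_]X__   (p4,_)→(p2,Y,+1)
state=p2 head=5 tape=YYYYYY[X]__   (p2,X)→(p2,_,-1)
state=p2 head=4 tape=YYYYY[Y]___   (p2,Y)→(p3,_,+1)
state=p3 head=5 tape=YYYYY_[_]__   (p3,_)→(p4,Y,+1)
state=p4 head=6 tape=YYYYY_Y[_]_   (p4,_)→(p2,Y,+1)
state=p2 head=7 tape=YYYYY_YY[_]
Cell 6 holds Y when M halts.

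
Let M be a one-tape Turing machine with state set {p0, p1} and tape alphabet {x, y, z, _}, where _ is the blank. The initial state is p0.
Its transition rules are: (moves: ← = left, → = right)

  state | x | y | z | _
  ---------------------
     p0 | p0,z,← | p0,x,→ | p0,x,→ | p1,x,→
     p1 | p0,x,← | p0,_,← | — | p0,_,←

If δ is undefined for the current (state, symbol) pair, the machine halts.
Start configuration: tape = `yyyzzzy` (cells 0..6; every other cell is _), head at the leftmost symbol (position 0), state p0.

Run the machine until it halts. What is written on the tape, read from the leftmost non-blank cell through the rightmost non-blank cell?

p0 | _[y]yyzzzy__   read y → write x, move →, go to p0
p0 | _x[y]yzzzy__   read y → write x, move →, go to p0
p0 | _xx[y]zzzy__   read y → write x, move →, go to p0
p0 | _xxx[z]zzy__   read z → write x, move →, go to p0
p0 | _xxxx[z]zy__   read z → write x, move →, go to p0
p0 | _xxxxx[z]y__   read z → write x, move →, go to p0
p0 | _xxxxxx[y]__   read y → write x, move →, go to p0
p0 | _xxxxxxx[_]_   read _ → write x, move →, go to p1
p1 | _xxxxxxxx[_]   read _ → write _, move ←, go to p0
p0 | _xxxxxxx[x]_   read x → write z, move ←, go to p0
p0 | _xxxxxx[x]z_   read x → write z, move ←, go to p0
p0 | _xxxxx[x]zz_   read x → write z, move ←, go to p0
p0 | _xxxx[x]zzz_   read x → write z, move ←, go to p0
p0 | _xxx[x]zzzz_   read x → write z, move ←, go to p0
p0 | _xx[x]zzzzz_   read x → write z, move ←, go to p0
p0 | _x[x]zzzzzz_   read x → write z, move ←, go to p0
p0 | _[x]zzzzzzz_   read x → write z, move ←, go to p0
p0 | [_]zzzzzzzz_   read _ → write x, move →, go to p1
p1 | x[z]zzzzzzz_
The non-blank tape span at halt is xzzzzzzzz.

xzzzzzzzz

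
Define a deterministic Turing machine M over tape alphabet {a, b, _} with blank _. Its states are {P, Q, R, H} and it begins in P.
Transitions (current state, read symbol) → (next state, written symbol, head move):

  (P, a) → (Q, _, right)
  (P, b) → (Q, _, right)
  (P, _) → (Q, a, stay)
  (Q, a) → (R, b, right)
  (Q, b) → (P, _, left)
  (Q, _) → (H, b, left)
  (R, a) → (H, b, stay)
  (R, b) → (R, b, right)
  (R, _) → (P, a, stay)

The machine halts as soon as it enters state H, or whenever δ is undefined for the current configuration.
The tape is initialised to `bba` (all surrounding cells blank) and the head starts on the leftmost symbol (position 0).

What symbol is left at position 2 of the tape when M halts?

b

P | [b]ba__   read b → write _, move right, go to Q
Q | _[b]a__   read b → write _, move left, go to P
P | [_]_a__   read _ → write a, move stay, go to Q
Q | [a]_a__   read a → write b, move right, go to R
R | b[_]a__   read _ → write a, move stay, go to P
P | b[a]a__   read a → write _, move right, go to Q
Q | b_[a]__   read a → write b, move right, go to R
R | b_b[_]_   read _ → write a, move stay, go to P
P | b_b[a]_   read a → write _, move right, go to Q
Q | b_b_[_]   read _ → write b, move left, go to H
H | b_b[_]b
Cell 2 holds b when M halts.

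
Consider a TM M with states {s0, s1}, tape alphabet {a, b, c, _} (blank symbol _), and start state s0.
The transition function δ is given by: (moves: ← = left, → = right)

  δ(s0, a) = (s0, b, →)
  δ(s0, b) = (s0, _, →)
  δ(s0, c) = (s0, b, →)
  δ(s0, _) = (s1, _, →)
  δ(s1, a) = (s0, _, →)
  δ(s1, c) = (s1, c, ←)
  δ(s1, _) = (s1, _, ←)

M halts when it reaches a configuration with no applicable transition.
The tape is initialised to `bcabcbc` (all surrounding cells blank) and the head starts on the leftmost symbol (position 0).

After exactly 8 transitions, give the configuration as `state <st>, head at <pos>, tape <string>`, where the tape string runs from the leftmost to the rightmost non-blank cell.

state s1, head at 8, tape bb_b_b

s0 | [b]cabcbc__   read b → write _, move →, go to s0
s0 | _[c]abcbc__   read c → write b, move →, go to s0
s0 | _b[a]bcbc__   read a → write b, move →, go to s0
s0 | _bb[b]cbc__   read b → write _, move →, go to s0
s0 | _bb_[c]bc__   read c → write b, move →, go to s0
s0 | _bb_b[b]c__   read b → write _, move →, go to s0
s0 | _bb_b_[c]__   read c → write b, move →, go to s0
s0 | _bb_b_b[_]_   read _ → write _, move →, go to s1
s1 | _bb_b_b_[_]
After 8 steps: state s1, head at 8, tape bb_b_b.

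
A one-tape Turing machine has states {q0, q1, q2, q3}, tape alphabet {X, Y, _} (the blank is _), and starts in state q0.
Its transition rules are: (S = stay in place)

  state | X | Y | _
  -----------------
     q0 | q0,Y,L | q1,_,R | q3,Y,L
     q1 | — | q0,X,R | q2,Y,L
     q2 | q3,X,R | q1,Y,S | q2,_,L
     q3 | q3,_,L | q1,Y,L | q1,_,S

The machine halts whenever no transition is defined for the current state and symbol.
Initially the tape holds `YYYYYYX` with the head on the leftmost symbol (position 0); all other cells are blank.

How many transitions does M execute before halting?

14

state=q0 head=0 tape=[Y]YYYYYX   (q0,Y)→(q1,_,R)
state=q1 head=1 tape=_[Y]YYYYX   (q1,Y)→(q0,X,R)
state=q0 head=2 tape=_X[Y]YYYX   (q0,Y)→(q1,_,R)
state=q1 head=3 tape=_X_[Y]YYX   (q1,Y)→(q0,X,R)
state=q0 head=4 tape=_X_X[Y]YX   (q0,Y)→(q1,_,R)
state=q1 head=5 tape=_X_X_[Y]X   (q1,Y)→(q0,X,R)
state=q0 head=6 tape=_X_X_X[X]   (q0,X)→(q0,Y,L)
state=q0 head=5 tape=_X_X_[X]Y   (q0,X)→(q0,Y,L)
state=q0 head=4 tape=_X_X[_]YY   (q0,_)→(q3,Y,L)
state=q3 head=3 tape=_X_[X]YYY   (q3,X)→(q3,_,L)
state=q3 head=2 tape=_X[_]_YYY   (q3,_)→(q1,_,S)
state=q1 head=2 tape=_X[_]_YYY   (q1,_)→(q2,Y,L)
state=q2 head=1 tape=_[X]Y_YYY   (q2,X)→(q3,X,R)
state=q3 head=2 tape=_X[Y]_YYY   (q3,Y)→(q1,Y,L)
state=q1 head=1 tape=_[X]Y_YYY
M halts after 14 transitions.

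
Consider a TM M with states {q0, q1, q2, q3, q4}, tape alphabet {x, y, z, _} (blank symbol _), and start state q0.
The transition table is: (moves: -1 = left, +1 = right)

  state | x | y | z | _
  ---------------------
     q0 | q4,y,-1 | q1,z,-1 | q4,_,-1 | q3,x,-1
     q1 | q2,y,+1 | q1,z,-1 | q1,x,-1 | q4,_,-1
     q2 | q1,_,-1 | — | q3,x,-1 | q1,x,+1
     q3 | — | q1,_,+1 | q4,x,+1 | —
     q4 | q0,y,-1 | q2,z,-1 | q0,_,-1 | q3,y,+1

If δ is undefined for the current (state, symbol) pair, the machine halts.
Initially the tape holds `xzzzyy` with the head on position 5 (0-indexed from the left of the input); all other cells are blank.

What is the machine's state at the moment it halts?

state=q0 head=5 tape=__xzzzy[y]   (q0,y)→(q1,z,-1)
state=q1 head=4 tape=__xzzz[y]z   (q1,y)→(q1,z,-1)
state=q1 head=3 tape=__xzz[z]zz   (q1,z)→(q1,x,-1)
state=q1 head=2 tape=__xz[z]xzz   (q1,z)→(q1,x,-1)
state=q1 head=1 tape=__x[z]xxzz   (q1,z)→(q1,x,-1)
state=q1 head=0 tape=__[x]xxxzz   (q1,x)→(q2,y,+1)
state=q2 head=1 tape=__y[x]xxzz   (q2,x)→(q1,_,-1)
state=q1 head=0 tape=__[y]_xxzz   (q1,y)→(q1,z,-1)
state=q1 head=-1 tape=_[_]z_xxzz   (q1,_)→(q4,_,-1)
state=q4 head=-2 tape=[_]_z_xxzz   (q4,_)→(q3,y,+1)
state=q3 head=-1 tape=y[_]z_xxzz
No transition is defined for (q3, _); M halts in state q3.

q3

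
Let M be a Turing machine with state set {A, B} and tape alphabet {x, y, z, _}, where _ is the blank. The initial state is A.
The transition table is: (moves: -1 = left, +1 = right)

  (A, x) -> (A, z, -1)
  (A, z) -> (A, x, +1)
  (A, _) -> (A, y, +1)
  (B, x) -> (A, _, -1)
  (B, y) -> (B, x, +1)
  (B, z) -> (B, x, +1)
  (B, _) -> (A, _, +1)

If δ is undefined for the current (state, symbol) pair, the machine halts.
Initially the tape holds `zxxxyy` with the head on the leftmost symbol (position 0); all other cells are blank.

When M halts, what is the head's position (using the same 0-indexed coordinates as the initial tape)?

state=A head=0 tape=_[z]xxxyy   (A,z)→(A,x,+1)
state=A head=1 tape=_x[x]xxyy   (A,x)→(A,z,-1)
state=A head=0 tape=_[x]zxxyy   (A,x)→(A,z,-1)
state=A head=-1 tape=[_]zzxxyy   (A,_)→(A,y,+1)
state=A head=0 tape=y[z]zxxyy   (A,z)→(A,x,+1)
state=A head=1 tape=yx[z]xxyy   (A,z)→(A,x,+1)
state=A head=2 tape=yxx[x]xyy   (A,x)→(A,z,-1)
state=A head=1 tape=yx[x]zxyy   (A,x)→(A,z,-1)
state=A head=0 tape=y[x]zzxyy   (A,x)→(A,z,-1)
state=A head=-1 tape=[y]zzzxyy
At halt the head is at cell -1.

-1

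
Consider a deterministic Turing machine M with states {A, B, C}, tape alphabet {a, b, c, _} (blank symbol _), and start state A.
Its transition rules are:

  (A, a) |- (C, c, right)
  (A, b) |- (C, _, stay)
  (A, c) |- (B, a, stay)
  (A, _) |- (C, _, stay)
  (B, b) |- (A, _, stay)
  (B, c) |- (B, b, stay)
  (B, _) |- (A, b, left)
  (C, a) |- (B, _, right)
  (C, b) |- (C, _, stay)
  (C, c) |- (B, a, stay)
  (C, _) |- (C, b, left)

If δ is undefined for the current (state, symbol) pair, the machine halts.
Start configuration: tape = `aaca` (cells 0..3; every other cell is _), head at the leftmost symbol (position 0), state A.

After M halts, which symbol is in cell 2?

state=A head=0 tape=[a]aca   (A,a)→(C,c,right)
state=C head=1 tape=c[a]ca   (C,a)→(B,_,right)
state=B head=2 tape=c_[c]a   (B,c)→(B,b,stay)
state=B head=2 tape=c_[b]a   (B,b)→(A,_,stay)
state=A head=2 tape=c_[_]a   (A,_)→(C,_,stay)
state=C head=2 tape=c_[_]a   (C,_)→(C,b,left)
state=C head=1 tape=c[_]ba   (C,_)→(C,b,left)
state=C head=0 tape=[c]bba   (C,c)→(B,a,stay)
state=B head=0 tape=[a]bba
Cell 2 holds b when M halts.

b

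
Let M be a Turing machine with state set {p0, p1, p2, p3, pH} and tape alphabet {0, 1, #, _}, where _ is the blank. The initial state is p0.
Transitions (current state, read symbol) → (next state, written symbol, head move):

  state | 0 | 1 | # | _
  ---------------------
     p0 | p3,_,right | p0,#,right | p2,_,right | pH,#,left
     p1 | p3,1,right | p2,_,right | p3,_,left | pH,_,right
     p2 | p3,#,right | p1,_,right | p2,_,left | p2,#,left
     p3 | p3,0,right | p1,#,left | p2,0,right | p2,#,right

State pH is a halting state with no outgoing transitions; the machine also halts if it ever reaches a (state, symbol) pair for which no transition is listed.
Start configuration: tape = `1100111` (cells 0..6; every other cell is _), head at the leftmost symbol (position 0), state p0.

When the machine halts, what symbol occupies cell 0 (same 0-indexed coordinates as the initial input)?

state=p0 head=0 tape=[1]100111_   (p0,1)→(p0,#,right)
state=p0 head=1 tape=#[1]00111_   (p0,1)→(p0,#,right)
state=p0 head=2 tape=##[0]0111_   (p0,0)→(p3,_,right)
state=p3 head=3 tape=##_[0]111_   (p3,0)→(p3,0,right)
state=p3 head=4 tape=##_0[1]11_   (p3,1)→(p1,#,left)
state=p1 head=3 tape=##_[0]#11_   (p1,0)→(p3,1,right)
state=p3 head=4 tape=##_1[#]11_   (p3,#)→(p2,0,right)
state=p2 head=5 tape=##_10[1]1_   (p2,1)→(p1,_,right)
state=p1 head=6 tape=##_10_[1]_   (p1,1)→(p2,_,right)
state=p2 head=7 tape=##_10__[_]   (p2,_)→(p2,#,left)
state=p2 head=6 tape=##_10_[_]#   (p2,_)→(p2,#,left)
state=p2 head=5 tape=##_10[_]##   (p2,_)→(p2,#,left)
state=p2 head=4 tape=##_1[0]###   (p2,0)→(p3,#,right)
state=p3 head=5 tape=##_1#[#]##   (p3,#)→(p2,0,right)
state=p2 head=6 tape=##_1#0[#]#   (p2,#)→(p2,_,left)
state=p2 head=5 tape=##_1#[0]_#   (p2,0)→(p3,#,right)
state=p3 head=6 tape=##_1##[_]#   (p3,_)→(p2,#,right)
state=p2 head=7 tape=##_1###[#]   (p2,#)→(p2,_,left)
state=p2 head=6 tape=##_1##[#]_   (p2,#)→(p2,_,left)
state=p2 head=5 tape=##_1#[#]__   (p2,#)→(p2,_,left)
state=p2 head=4 tape=##_1[#]___   (p2,#)→(p2,_,left)
state=p2 head=3 tape=##_[1]____   (p2,1)→(p1,_,right)
state=p1 head=4 tape=##__[_]___   (p1,_)→(pH,_,right)
state=pH head=5 tape=##___[_]__
Cell 0 holds # when M halts.

#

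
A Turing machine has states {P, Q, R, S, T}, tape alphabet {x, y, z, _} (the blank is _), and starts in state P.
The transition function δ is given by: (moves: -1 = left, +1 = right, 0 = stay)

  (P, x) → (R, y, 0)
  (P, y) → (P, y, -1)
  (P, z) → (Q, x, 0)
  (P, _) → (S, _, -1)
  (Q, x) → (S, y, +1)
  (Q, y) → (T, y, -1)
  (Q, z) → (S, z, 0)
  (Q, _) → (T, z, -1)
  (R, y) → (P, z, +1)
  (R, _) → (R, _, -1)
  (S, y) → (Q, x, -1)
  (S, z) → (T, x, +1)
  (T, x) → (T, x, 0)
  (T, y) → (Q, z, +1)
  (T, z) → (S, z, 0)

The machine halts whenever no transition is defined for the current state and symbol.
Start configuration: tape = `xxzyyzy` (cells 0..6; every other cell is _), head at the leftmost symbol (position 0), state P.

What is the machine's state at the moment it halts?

T

state=P head=0 tape=[x]xzyyzy__   (P,x)→(R,y,0)
state=R head=0 tape=[y]xzyyzy__   (R,y)→(P,z,+1)
state=P head=1 tape=z[x]zyyzy__   (P,x)→(R,y,0)
state=R head=1 tape=z[y]zyyzy__   (R,y)→(P,z,+1)
state=P head=2 tape=zz[z]yyzy__   (P,z)→(Q,x,0)
state=Q head=2 tape=zz[x]yyzy__   (Q,x)→(S,y,+1)
state=S head=3 tape=zzy[y]yzy__   (S,y)→(Q,x,-1)
state=Q head=2 tape=zz[y]xyzy__   (Q,y)→(T,y,-1)
state=T head=1 tape=z[z]yxyzy__   (T,z)→(S,z,0)
state=S head=1 tape=z[z]yxyzy__   (S,z)→(T,x,+1)
state=T head=2 tape=zx[y]xyzy__   (T,y)→(Q,z,+1)
state=Q head=3 tape=zxz[x]yzy__   (Q,x)→(S,y,+1)
state=S head=4 tape=zxzy[y]zy__   (S,y)→(Q,x,-1)
state=Q head=3 tape=zxz[y]xzy__   (Q,y)→(T,y,-1)
state=T head=2 tape=zx[z]yxzy__   (T,z)→(S,z,0)
state=S head=2 tape=zx[z]yxzy__   (S,z)→(T,x,+1)
state=T head=3 tape=zxx[y]xzy__   (T,y)→(Q,z,+1)
state=Q head=4 tape=zxxz[x]zy__   (Q,x)→(S,y,+1)
state=S head=5 tape=zxxzy[z]y__   (S,z)→(T,x,+1)
state=T head=6 tape=zxxzyx[y]__   (T,y)→(Q,z,+1)
state=Q head=7 tape=zxxzyxz[_]_   (Q,_)→(T,z,-1)
state=T head=6 tape=zxxzyx[z]z_   (T,z)→(S,z,0)
state=S head=6 tape=zxxzyx[z]z_   (S,z)→(T,x,+1)
state=T head=7 tape=zxxzyxx[z]_   (T,z)→(S,z,0)
state=S head=7 tape=zxxzyxx[z]_   (S,z)→(T,x,+1)
state=T head=8 tape=zxxzyxxx[_]
No transition is defined for (T, _); M halts in state T.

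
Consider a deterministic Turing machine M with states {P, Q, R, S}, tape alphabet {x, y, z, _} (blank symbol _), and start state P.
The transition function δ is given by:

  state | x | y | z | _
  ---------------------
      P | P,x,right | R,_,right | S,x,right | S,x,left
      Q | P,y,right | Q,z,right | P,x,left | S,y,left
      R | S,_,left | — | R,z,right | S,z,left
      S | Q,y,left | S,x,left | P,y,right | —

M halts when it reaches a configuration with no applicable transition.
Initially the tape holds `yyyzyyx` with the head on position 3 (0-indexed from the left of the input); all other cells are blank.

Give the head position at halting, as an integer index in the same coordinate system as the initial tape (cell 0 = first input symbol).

state=P head=3 tape=yyy[z]yyx   (P,z)→(S,x,right)
state=S head=4 tape=yyyx[y]yx   (S,y)→(S,x,left)
state=S head=3 tape=yyy[x]xyx   (S,x)→(Q,y,left)
state=Q head=2 tape=yy[y]yxyx   (Q,y)→(Q,z,right)
state=Q head=3 tape=yyz[y]xyx   (Q,y)→(Q,z,right)
state=Q head=4 tape=yyzz[x]yx   (Q,x)→(P,y,right)
state=P head=5 tape=yyzzy[y]x   (P,y)→(R,_,right)
state=R head=6 tape=yyzzy_[x]   (R,x)→(S,_,left)
state=S head=5 tape=yyzzy[_]_
At halt the head is at cell 5.

5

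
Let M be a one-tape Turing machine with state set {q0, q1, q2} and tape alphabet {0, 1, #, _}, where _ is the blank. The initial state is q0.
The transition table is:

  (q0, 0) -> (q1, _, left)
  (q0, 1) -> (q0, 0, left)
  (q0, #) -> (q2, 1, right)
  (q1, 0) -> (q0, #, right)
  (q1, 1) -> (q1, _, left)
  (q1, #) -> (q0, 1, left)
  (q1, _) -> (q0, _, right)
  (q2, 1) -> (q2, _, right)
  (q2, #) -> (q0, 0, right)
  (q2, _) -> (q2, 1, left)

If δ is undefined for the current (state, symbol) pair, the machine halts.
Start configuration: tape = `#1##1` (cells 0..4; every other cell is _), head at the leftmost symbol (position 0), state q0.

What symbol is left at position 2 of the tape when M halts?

state=q0 head=0 tape=[#]1##1__   (q0,#)→(q2,1,right)
state=q2 head=1 tape=1[1]##1__   (q2,1)→(q2,_,right)
state=q2 head=2 tape=1_[#]#1__   (q2,#)→(q0,0,right)
state=q0 head=3 tape=1_0[#]1__   (q0,#)→(q2,1,right)
state=q2 head=4 tape=1_01[1]__   (q2,1)→(q2,_,right)
state=q2 head=5 tape=1_01_[_]_   (q2,_)→(q2,1,left)
state=q2 head=4 tape=1_01[_]1_   (q2,_)→(q2,1,left)
state=q2 head=3 tape=1_0[1]11_   (q2,1)→(q2,_,right)
state=q2 head=4 tape=1_0_[1]1_   (q2,1)→(q2,_,right)
state=q2 head=5 tape=1_0__[1]_   (q2,1)→(q2,_,right)
state=q2 head=6 tape=1_0___[_]   (q2,_)→(q2,1,left)
state=q2 head=5 tape=1_0__[_]1   (q2,_)→(q2,1,left)
state=q2 head=4 tape=1_0_[_]11   (q2,_)→(q2,1,left)
state=q2 head=3 tape=1_0[_]111   (q2,_)→(q2,1,left)
state=q2 head=2 tape=1_[0]1111
Cell 2 holds 0 when M halts.

0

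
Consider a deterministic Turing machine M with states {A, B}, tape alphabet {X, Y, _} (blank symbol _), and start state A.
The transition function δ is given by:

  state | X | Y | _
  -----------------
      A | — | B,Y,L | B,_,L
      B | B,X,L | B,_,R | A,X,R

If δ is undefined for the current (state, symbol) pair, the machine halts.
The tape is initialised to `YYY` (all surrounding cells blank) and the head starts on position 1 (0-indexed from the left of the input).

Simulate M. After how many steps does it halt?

8

A | Y[Y]Y__   read Y → write Y, move L, go to B
B | [Y]YY__   read Y → write _, move R, go to B
B | _[Y]Y__   read Y → write _, move R, go to B
B | __[Y]__   read Y → write _, move R, go to B
B | ___[_]_   read _ → write X, move R, go to A
A | ___X[_]   read _ → write _, move L, go to B
B | ___[X]_   read X → write X, move L, go to B
B | __[_]X_   read _ → write X, move R, go to A
A | __X[X]_
M halts after 8 transitions.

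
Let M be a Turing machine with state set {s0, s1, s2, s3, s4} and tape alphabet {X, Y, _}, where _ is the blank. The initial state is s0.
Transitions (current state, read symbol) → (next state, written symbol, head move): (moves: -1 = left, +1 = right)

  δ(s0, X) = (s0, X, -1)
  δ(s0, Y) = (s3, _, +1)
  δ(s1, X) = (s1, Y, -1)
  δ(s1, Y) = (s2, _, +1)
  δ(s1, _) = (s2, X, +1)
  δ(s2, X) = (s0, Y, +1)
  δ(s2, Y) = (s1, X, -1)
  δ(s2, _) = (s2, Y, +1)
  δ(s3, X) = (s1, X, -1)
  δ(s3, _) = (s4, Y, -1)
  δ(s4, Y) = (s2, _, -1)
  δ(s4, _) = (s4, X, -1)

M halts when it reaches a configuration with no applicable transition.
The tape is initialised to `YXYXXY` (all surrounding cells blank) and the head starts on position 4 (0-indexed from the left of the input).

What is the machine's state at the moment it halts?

s0

state=s0 head=4 tape=YXYX[X]Y_   (s0,X)→(s0,X,-1)
state=s0 head=3 tape=YXY[X]XY_   (s0,X)→(s0,X,-1)
state=s0 head=2 tape=YX[Y]XXY_   (s0,Y)→(s3,_,+1)
state=s3 head=3 tape=YX_[X]XY_   (s3,X)→(s1,X,-1)
state=s1 head=2 tape=YX[_]XXY_   (s1,_)→(s2,X,+1)
state=s2 head=3 tape=YXX[X]XY_   (s2,X)→(s0,Y,+1)
state=s0 head=4 tape=YXXY[X]Y_   (s0,X)→(s0,X,-1)
state=s0 head=3 tape=YXX[Y]XY_   (s0,Y)→(s3,_,+1)
state=s3 head=4 tape=YXX_[X]Y_   (s3,X)→(s1,X,-1)
state=s1 head=3 tape=YXX[_]XY_   (s1,_)→(s2,X,+1)
state=s2 head=4 tape=YXXX[X]Y_   (s2,X)→(s0,Y,+1)
state=s0 head=5 tape=YXXXY[Y]_   (s0,Y)→(s3,_,+1)
state=s3 head=6 tape=YXXXY_[_]   (s3,_)→(s4,Y,-1)
state=s4 head=5 tape=YXXXY[_]Y   (s4,_)→(s4,X,-1)
state=s4 head=4 tape=YXXX[Y]XY   (s4,Y)→(s2,_,-1)
state=s2 head=3 tape=YXX[X]_XY   (s2,X)→(s0,Y,+1)
state=s0 head=4 tape=YXXY[_]XY
No transition is defined for (s0, _); M halts in state s0.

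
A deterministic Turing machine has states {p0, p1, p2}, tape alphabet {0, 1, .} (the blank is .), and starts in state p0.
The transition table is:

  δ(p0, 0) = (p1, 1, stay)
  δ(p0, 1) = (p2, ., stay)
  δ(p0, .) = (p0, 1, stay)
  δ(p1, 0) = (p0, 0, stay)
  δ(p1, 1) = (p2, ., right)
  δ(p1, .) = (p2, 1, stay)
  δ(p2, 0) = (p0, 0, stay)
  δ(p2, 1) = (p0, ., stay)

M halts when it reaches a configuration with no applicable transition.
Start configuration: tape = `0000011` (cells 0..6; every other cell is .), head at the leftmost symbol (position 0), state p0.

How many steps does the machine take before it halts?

p0 | [0]000011   read 0 → write 1, move stay, go to p1
p1 | [1]000011   read 1 → write ., move right, go to p2
p2 | .[0]00011   read 0 → write 0, move stay, go to p0
p0 | .[0]00011   read 0 → write 1, move stay, go to p1
p1 | .[1]00011   read 1 → write ., move right, go to p2
p2 | ..[0]0011   read 0 → write 0, move stay, go to p0
p0 | ..[0]0011   read 0 → write 1, move stay, go to p1
p1 | ..[1]0011   read 1 → write ., move right, go to p2
p2 | ...[0]011   read 0 → write 0, move stay, go to p0
p0 | ...[0]011   read 0 → write 1, move stay, go to p1
p1 | ...[1]011   read 1 → write ., move right, go to p2
p2 | ....[0]11   read 0 → write 0, move stay, go to p0
p0 | ....[0]11   read 0 → write 1, move stay, go to p1
p1 | ....[1]11   read 1 → write ., move right, go to p2
p2 | .....[1]1   read 1 → write ., move stay, go to p0
p0 | .....[.]1   read . → write 1, move stay, go to p0
p0 | .....[1]1   read 1 → write ., move stay, go to p2
p2 | .....[.]1
M halts after 17 transitions.

17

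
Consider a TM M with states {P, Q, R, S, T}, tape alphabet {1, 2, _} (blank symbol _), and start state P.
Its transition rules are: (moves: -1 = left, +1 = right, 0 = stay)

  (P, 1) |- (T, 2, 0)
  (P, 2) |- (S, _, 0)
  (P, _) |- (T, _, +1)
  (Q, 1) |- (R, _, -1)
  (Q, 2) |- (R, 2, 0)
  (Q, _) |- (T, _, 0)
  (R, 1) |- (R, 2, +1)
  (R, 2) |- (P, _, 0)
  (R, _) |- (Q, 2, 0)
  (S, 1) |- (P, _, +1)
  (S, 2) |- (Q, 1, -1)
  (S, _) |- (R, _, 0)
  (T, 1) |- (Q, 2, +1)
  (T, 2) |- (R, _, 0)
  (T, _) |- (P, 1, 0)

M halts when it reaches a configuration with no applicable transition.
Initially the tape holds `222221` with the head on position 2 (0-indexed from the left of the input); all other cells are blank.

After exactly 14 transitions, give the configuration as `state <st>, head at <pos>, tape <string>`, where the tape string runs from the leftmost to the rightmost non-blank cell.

state R, head at 4, tape 22__21

P | 22[2]221   read 2 → write _, move 0, go to S
S | 22[_]221   read _ → write _, move 0, go to R
R | 22[_]221   read _ → write 2, move 0, go to Q
Q | 22[2]221   read 2 → write 2, move 0, go to R
R | 22[2]221   read 2 → write _, move 0, go to P
P | 22[_]221   read _ → write _, move +1, go to T
T | 22_[2]21   read 2 → write _, move 0, go to R
R | 22_[_]21   read _ → write 2, move 0, go to Q
Q | 22_[2]21   read 2 → write 2, move 0, go to R
R | 22_[2]21   read 2 → write _, move 0, go to P
P | 22_[_]21   read _ → write _, move +1, go to T
T | 22__[2]1   read 2 → write _, move 0, go to R
R | 22__[_]1   read _ → write 2, move 0, go to Q
Q | 22__[2]1   read 2 → write 2, move 0, go to R
R | 22__[2]1
After 14 steps: state R, head at 4, tape 22__21.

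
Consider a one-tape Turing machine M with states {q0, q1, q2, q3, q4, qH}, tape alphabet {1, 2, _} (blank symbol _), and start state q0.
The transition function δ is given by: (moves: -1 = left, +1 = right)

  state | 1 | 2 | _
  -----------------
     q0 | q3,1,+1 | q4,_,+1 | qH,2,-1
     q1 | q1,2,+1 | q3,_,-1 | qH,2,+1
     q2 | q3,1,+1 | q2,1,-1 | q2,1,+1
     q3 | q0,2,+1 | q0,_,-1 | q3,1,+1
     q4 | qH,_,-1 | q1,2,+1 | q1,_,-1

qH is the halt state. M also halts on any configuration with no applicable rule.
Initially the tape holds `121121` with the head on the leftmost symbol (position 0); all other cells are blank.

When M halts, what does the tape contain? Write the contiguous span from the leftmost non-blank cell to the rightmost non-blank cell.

state=q0 head=0 tape=[1]21121_   (q0,1)→(q3,1,+1)
state=q3 head=1 tape=1[2]1121_   (q3,2)→(q0,_,-1)
state=q0 head=0 tape=[1]_1121_   (q0,1)→(q3,1,+1)
state=q3 head=1 tape=1[_]1121_   (q3,_)→(q3,1,+1)
state=q3 head=2 tape=11[1]121_   (q3,1)→(q0,2,+1)
state=q0 head=3 tape=112[1]21_   (q0,1)→(q3,1,+1)
state=q3 head=4 tape=1121[2]1_   (q3,2)→(q0,_,-1)
state=q0 head=3 tape=112[1]_1_   (q0,1)→(q3,1,+1)
state=q3 head=4 tape=1121[_]1_   (q3,_)→(q3,1,+1)
state=q3 head=5 tape=11211[1]_   (q3,1)→(q0,2,+1)
state=q0 head=6 tape=112112[_]   (q0,_)→(qH,2,-1)
state=qH head=5 tape=11211[2]2
The non-blank tape span at halt is 1121122.

1121122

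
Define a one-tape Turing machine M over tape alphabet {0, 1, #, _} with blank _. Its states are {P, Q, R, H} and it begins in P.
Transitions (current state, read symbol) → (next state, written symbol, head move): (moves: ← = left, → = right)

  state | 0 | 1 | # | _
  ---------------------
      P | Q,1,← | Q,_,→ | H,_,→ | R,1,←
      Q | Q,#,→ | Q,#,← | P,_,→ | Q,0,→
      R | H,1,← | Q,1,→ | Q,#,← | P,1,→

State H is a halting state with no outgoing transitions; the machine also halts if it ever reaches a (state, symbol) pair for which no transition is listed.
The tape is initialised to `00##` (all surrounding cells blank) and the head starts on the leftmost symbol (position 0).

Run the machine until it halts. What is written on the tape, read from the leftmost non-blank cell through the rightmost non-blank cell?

state=P head=0 tape=_[0]0##   (P,0)→(Q,1,←)
state=Q head=-1 tape=[_]10##   (Q,_)→(Q,0,→)
state=Q head=0 tape=0[1]0##   (Q,1)→(Q,#,←)
state=Q head=-1 tape=[0]#0##   (Q,0)→(Q,#,→)
state=Q head=0 tape=#[#]0##   (Q,#)→(P,_,→)
state=P head=1 tape=#_[0]##   (P,0)→(Q,1,←)
state=Q head=0 tape=#[_]1##   (Q,_)→(Q,0,→)
state=Q head=1 tape=#0[1]##   (Q,1)→(Q,#,←)
state=Q head=0 tape=#[0]###   (Q,0)→(Q,#,→)
state=Q head=1 tape=##[#]##   (Q,#)→(P,_,→)
state=P head=2 tape=##_[#]#   (P,#)→(H,_,→)
state=H head=3 tape=##__[#]
The non-blank tape span at halt is ##__#.

##__#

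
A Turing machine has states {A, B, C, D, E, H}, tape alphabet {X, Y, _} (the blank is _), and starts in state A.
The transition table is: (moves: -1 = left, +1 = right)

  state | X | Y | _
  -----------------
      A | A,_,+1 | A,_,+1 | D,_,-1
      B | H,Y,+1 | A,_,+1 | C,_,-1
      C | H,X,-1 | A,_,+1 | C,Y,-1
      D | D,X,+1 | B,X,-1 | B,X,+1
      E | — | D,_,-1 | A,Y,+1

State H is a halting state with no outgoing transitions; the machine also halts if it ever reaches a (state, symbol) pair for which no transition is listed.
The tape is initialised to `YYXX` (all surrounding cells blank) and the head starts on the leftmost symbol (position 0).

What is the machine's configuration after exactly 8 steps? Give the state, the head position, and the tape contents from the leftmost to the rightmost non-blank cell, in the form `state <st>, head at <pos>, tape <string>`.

state H, head at 2, tape X

A | [Y]YXX_   read Y → write _, move +1, go to A
A | _[Y]XX_   read Y → write _, move +1, go to A
A | __[X]X_   read X → write _, move +1, go to A
A | ___[X]_   read X → write _, move +1, go to A
A | ____[_]   read _ → write _, move -1, go to D
D | ___[_]_   read _ → write X, move +1, go to B
B | ___X[_]   read _ → write _, move -1, go to C
C | ___[X]_   read X → write X, move -1, go to H
H | __[_]X_
After 8 steps: state H, head at 2, tape X.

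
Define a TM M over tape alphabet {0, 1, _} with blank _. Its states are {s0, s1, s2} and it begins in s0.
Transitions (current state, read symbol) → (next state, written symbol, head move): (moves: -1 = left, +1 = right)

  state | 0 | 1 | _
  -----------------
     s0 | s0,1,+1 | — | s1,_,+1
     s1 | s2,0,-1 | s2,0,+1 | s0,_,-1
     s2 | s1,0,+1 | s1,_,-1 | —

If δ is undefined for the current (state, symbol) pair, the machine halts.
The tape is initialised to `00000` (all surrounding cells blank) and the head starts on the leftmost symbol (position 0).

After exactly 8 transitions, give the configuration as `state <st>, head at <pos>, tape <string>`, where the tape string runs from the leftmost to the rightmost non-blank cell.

state s1, head at 6, tape 11111

state=s0 head=0 tape=[0]0000__   (s0,0)→(s0,1,+1)
state=s0 head=1 tape=1[0]000__   (s0,0)→(s0,1,+1)
state=s0 head=2 tape=11[0]00__   (s0,0)→(s0,1,+1)
state=s0 head=3 tape=111[0]0__   (s0,0)→(s0,1,+1)
state=s0 head=4 tape=1111[0]__   (s0,0)→(s0,1,+1)
state=s0 head=5 tape=11111[_]_   (s0,_)→(s1,_,+1)
state=s1 head=6 tape=11111_[_]   (s1,_)→(s0,_,-1)
state=s0 head=5 tape=11111[_]_   (s0,_)→(s1,_,+1)
state=s1 head=6 tape=11111_[_]
After 8 steps: state s1, head at 6, tape 11111.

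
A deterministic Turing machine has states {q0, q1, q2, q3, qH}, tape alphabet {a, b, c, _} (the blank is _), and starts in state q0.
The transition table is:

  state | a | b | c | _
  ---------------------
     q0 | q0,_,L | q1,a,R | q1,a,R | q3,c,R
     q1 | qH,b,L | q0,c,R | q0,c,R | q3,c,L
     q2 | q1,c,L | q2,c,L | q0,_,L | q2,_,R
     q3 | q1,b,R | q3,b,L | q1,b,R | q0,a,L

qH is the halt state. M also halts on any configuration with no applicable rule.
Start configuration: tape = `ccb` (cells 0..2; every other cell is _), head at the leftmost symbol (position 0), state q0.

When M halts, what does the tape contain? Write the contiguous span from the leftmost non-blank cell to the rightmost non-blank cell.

state=q0 head=0 tape=[c]cb___   (q0,c)→(q1,a,R)
state=q1 head=1 tape=a[c]b___   (q1,c)→(q0,c,R)
state=q0 head=2 tape=ac[b]___   (q0,b)→(q1,a,R)
state=q1 head=3 tape=aca[_]__   (q1,_)→(q3,c,L)
state=q3 head=2 tape=ac[a]c__   (q3,a)→(q1,b,R)
state=q1 head=3 tape=acb[c]__   (q1,c)→(q0,c,R)
state=q0 head=4 tape=acbc[_]_   (q0,_)→(q3,c,R)
state=q3 head=5 tape=acbcc[_]   (q3,_)→(q0,a,L)
state=q0 head=4 tape=acbc[c]a   (q0,c)→(q1,a,R)
state=q1 head=5 tape=acbca[a]   (q1,a)→(qH,b,L)
state=qH head=4 tape=acbc[a]b
The non-blank tape span at halt is acbcab.

acbcab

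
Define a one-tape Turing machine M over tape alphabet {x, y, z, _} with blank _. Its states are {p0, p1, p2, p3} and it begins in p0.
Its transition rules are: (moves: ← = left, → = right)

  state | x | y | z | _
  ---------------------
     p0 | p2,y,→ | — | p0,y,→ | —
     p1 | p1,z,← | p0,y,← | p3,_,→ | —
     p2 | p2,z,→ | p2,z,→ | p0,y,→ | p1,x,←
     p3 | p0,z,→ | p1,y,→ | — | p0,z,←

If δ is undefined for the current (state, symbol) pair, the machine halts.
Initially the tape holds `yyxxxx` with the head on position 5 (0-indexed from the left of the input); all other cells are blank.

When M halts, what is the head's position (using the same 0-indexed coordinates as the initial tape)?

state=p0 head=5 tape=yyxxx[x]___   (p0,x)→(p2,y,→)
state=p2 head=6 tape=yyxxxy[_]__   (p2,_)→(p1,x,←)
state=p1 head=5 tape=yyxxx[y]x__   (p1,y)→(p0,y,←)
state=p0 head=4 tape=yyxx[x]yx__   (p0,x)→(p2,y,→)
state=p2 head=5 tape=yyxxy[y]x__   (p2,y)→(p2,z,→)
state=p2 head=6 tape=yyxxyz[x]__   (p2,x)→(p2,z,→)
state=p2 head=7 tape=yyxxyzz[_]_   (p2,_)→(p1,x,←)
state=p1 head=6 tape=yyxxyz[z]x_   (p1,z)→(p3,_,→)
state=p3 head=7 tape=yyxxyz_[x]_   (p3,x)→(p0,z,→)
state=p0 head=8 tape=yyxxyz_z[_]
At halt the head is at cell 8.

8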